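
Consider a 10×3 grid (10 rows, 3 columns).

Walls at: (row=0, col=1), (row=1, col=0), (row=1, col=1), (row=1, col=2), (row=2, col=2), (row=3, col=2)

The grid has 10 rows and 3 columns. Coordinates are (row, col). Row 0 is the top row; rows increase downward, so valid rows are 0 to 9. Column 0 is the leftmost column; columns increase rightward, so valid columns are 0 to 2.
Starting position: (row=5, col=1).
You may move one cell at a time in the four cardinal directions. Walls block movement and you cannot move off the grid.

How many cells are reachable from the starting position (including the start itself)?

BFS flood-fill from (row=5, col=1):
  Distance 0: (row=5, col=1)
  Distance 1: (row=4, col=1), (row=5, col=0), (row=5, col=2), (row=6, col=1)
  Distance 2: (row=3, col=1), (row=4, col=0), (row=4, col=2), (row=6, col=0), (row=6, col=2), (row=7, col=1)
  Distance 3: (row=2, col=1), (row=3, col=0), (row=7, col=0), (row=7, col=2), (row=8, col=1)
  Distance 4: (row=2, col=0), (row=8, col=0), (row=8, col=2), (row=9, col=1)
  Distance 5: (row=9, col=0), (row=9, col=2)
Total reachable: 22 (grid has 24 open cells total)

Answer: Reachable cells: 22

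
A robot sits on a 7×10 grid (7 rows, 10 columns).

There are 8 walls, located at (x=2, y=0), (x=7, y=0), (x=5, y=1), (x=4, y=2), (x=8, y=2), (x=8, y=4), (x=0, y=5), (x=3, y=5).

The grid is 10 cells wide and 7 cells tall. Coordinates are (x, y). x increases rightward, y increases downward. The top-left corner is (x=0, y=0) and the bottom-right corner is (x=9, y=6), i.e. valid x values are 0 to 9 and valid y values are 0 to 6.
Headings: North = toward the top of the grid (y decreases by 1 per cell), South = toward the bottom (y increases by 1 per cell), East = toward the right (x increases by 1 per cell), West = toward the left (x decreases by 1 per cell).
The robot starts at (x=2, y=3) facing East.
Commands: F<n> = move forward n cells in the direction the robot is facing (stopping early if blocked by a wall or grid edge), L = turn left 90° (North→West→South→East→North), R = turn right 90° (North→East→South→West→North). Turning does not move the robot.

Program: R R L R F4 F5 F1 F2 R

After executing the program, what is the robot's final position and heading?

Answer: Final position: (x=0, y=3), facing North

Derivation:
Start: (x=2, y=3), facing East
  R: turn right, now facing South
  R: turn right, now facing West
  L: turn left, now facing South
  R: turn right, now facing West
  F4: move forward 2/4 (blocked), now at (x=0, y=3)
  F5: move forward 0/5 (blocked), now at (x=0, y=3)
  F1: move forward 0/1 (blocked), now at (x=0, y=3)
  F2: move forward 0/2 (blocked), now at (x=0, y=3)
  R: turn right, now facing North
Final: (x=0, y=3), facing North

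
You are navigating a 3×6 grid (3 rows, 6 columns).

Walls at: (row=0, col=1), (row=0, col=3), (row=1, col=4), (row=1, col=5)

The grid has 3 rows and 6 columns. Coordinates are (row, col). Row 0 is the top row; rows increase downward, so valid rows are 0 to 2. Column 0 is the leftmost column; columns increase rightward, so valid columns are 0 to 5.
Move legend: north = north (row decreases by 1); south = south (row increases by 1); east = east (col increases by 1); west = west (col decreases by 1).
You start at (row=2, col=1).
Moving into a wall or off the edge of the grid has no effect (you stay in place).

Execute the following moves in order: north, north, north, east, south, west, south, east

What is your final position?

Start: (row=2, col=1)
  north (north): (row=2, col=1) -> (row=1, col=1)
  north (north): blocked, stay at (row=1, col=1)
  north (north): blocked, stay at (row=1, col=1)
  east (east): (row=1, col=1) -> (row=1, col=2)
  south (south): (row=1, col=2) -> (row=2, col=2)
  west (west): (row=2, col=2) -> (row=2, col=1)
  south (south): blocked, stay at (row=2, col=1)
  east (east): (row=2, col=1) -> (row=2, col=2)
Final: (row=2, col=2)

Answer: Final position: (row=2, col=2)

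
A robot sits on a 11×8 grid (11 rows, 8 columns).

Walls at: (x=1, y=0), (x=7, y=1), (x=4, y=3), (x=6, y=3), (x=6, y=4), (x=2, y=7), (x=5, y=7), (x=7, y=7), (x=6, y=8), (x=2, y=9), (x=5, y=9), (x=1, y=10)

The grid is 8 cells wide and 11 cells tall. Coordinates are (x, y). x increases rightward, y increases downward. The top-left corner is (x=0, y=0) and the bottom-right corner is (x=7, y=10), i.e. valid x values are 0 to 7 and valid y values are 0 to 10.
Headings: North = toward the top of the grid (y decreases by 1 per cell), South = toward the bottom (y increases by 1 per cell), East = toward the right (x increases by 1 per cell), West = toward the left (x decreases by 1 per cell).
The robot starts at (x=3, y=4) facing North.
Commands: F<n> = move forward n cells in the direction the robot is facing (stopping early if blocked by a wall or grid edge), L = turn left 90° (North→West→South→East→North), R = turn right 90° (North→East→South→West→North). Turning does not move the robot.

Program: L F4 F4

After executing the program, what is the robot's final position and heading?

Start: (x=3, y=4), facing North
  L: turn left, now facing West
  F4: move forward 3/4 (blocked), now at (x=0, y=4)
  F4: move forward 0/4 (blocked), now at (x=0, y=4)
Final: (x=0, y=4), facing West

Answer: Final position: (x=0, y=4), facing West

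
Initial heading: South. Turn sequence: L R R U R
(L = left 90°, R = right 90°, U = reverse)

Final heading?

Start: South
  L (left (90° counter-clockwise)) -> East
  R (right (90° clockwise)) -> South
  R (right (90° clockwise)) -> West
  U (U-turn (180°)) -> East
  R (right (90° clockwise)) -> South
Final: South

Answer: Final heading: South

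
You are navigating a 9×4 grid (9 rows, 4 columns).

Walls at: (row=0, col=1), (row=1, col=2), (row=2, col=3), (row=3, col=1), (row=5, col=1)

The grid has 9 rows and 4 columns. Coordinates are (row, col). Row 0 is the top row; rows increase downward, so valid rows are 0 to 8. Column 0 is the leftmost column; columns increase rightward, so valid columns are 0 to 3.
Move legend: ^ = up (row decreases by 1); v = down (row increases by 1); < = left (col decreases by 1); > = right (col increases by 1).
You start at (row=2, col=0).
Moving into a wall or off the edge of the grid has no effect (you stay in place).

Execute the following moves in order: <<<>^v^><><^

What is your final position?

Answer: Final position: (row=0, col=0)

Derivation:
Start: (row=2, col=0)
  [×3]< (left): blocked, stay at (row=2, col=0)
  > (right): (row=2, col=0) -> (row=2, col=1)
  ^ (up): (row=2, col=1) -> (row=1, col=1)
  v (down): (row=1, col=1) -> (row=2, col=1)
  ^ (up): (row=2, col=1) -> (row=1, col=1)
  > (right): blocked, stay at (row=1, col=1)
  < (left): (row=1, col=1) -> (row=1, col=0)
  > (right): (row=1, col=0) -> (row=1, col=1)
  < (left): (row=1, col=1) -> (row=1, col=0)
  ^ (up): (row=1, col=0) -> (row=0, col=0)
Final: (row=0, col=0)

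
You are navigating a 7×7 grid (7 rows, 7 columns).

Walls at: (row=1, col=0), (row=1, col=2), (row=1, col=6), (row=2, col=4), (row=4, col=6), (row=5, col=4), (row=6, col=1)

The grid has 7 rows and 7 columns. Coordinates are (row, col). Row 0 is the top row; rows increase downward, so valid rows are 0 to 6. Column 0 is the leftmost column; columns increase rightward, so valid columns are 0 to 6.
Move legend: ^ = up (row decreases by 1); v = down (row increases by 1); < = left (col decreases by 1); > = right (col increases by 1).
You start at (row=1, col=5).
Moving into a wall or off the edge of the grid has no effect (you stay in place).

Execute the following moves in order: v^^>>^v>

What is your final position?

Start: (row=1, col=5)
  v (down): (row=1, col=5) -> (row=2, col=5)
  ^ (up): (row=2, col=5) -> (row=1, col=5)
  ^ (up): (row=1, col=5) -> (row=0, col=5)
  > (right): (row=0, col=5) -> (row=0, col=6)
  > (right): blocked, stay at (row=0, col=6)
  ^ (up): blocked, stay at (row=0, col=6)
  v (down): blocked, stay at (row=0, col=6)
  > (right): blocked, stay at (row=0, col=6)
Final: (row=0, col=6)

Answer: Final position: (row=0, col=6)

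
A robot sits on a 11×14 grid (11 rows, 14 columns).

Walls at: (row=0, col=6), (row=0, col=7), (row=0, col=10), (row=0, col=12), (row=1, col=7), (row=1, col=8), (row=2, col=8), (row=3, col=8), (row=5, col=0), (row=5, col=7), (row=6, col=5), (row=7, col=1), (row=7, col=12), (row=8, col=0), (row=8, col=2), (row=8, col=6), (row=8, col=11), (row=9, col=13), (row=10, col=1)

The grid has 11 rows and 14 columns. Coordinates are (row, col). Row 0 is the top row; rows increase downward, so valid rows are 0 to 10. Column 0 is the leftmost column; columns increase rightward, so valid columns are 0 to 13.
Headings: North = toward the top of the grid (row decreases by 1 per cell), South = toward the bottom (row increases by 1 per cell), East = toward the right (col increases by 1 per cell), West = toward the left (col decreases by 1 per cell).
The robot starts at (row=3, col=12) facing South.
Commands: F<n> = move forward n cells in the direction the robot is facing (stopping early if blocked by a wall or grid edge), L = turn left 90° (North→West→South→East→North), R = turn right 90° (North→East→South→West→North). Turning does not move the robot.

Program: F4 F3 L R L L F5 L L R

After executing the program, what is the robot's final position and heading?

Start: (row=3, col=12), facing South
  F4: move forward 3/4 (blocked), now at (row=6, col=12)
  F3: move forward 0/3 (blocked), now at (row=6, col=12)
  L: turn left, now facing East
  R: turn right, now facing South
  L: turn left, now facing East
  L: turn left, now facing North
  F5: move forward 5, now at (row=1, col=12)
  L: turn left, now facing West
  L: turn left, now facing South
  R: turn right, now facing West
Final: (row=1, col=12), facing West

Answer: Final position: (row=1, col=12), facing West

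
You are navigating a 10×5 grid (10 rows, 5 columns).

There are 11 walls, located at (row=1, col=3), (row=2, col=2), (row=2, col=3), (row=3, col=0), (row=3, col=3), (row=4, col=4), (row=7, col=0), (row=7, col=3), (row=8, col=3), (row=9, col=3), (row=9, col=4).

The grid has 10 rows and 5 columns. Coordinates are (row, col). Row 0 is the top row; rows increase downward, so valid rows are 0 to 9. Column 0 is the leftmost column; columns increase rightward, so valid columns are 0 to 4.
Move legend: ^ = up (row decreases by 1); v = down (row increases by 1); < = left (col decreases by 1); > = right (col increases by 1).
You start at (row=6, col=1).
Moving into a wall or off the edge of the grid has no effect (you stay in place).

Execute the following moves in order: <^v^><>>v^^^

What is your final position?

Start: (row=6, col=1)
  < (left): (row=6, col=1) -> (row=6, col=0)
  ^ (up): (row=6, col=0) -> (row=5, col=0)
  v (down): (row=5, col=0) -> (row=6, col=0)
  ^ (up): (row=6, col=0) -> (row=5, col=0)
  > (right): (row=5, col=0) -> (row=5, col=1)
  < (left): (row=5, col=1) -> (row=5, col=0)
  > (right): (row=5, col=0) -> (row=5, col=1)
  > (right): (row=5, col=1) -> (row=5, col=2)
  v (down): (row=5, col=2) -> (row=6, col=2)
  ^ (up): (row=6, col=2) -> (row=5, col=2)
  ^ (up): (row=5, col=2) -> (row=4, col=2)
  ^ (up): (row=4, col=2) -> (row=3, col=2)
Final: (row=3, col=2)

Answer: Final position: (row=3, col=2)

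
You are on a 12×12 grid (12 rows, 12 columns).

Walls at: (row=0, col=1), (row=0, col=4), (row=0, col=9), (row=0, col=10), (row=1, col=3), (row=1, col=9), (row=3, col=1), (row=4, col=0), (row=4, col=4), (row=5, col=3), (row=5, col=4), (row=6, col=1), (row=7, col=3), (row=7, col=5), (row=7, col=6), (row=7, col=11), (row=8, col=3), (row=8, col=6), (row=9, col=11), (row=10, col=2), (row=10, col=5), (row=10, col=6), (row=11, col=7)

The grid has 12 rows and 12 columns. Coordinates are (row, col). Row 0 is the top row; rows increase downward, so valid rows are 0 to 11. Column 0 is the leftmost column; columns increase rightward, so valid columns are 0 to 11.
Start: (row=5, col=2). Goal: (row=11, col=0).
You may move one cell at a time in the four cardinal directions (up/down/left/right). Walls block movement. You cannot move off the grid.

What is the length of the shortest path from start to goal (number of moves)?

BFS from (row=5, col=2) until reaching (row=11, col=0):
  Distance 0: (row=5, col=2)
  Distance 1: (row=4, col=2), (row=5, col=1), (row=6, col=2)
  Distance 2: (row=3, col=2), (row=4, col=1), (row=4, col=3), (row=5, col=0), (row=6, col=3), (row=7, col=2)
  Distance 3: (row=2, col=2), (row=3, col=3), (row=6, col=0), (row=6, col=4), (row=7, col=1), (row=8, col=2)
  Distance 4: (row=1, col=2), (row=2, col=1), (row=2, col=3), (row=3, col=4), (row=6, col=5), (row=7, col=0), (row=7, col=4), (row=8, col=1), (row=9, col=2)
  Distance 5: (row=0, col=2), (row=1, col=1), (row=2, col=0), (row=2, col=4), (row=3, col=5), (row=5, col=5), (row=6, col=6), (row=8, col=0), (row=8, col=4), (row=9, col=1), (row=9, col=3)
  Distance 6: (row=0, col=3), (row=1, col=0), (row=1, col=4), (row=2, col=5), (row=3, col=0), (row=3, col=6), (row=4, col=5), (row=5, col=6), (row=6, col=7), (row=8, col=5), (row=9, col=0), (row=9, col=4), (row=10, col=1), (row=10, col=3)
  Distance 7: (row=0, col=0), (row=1, col=5), (row=2, col=6), (row=3, col=7), (row=4, col=6), (row=5, col=7), (row=6, col=8), (row=7, col=7), (row=9, col=5), (row=10, col=0), (row=10, col=4), (row=11, col=1), (row=11, col=3)
  Distance 8: (row=0, col=5), (row=1, col=6), (row=2, col=7), (row=3, col=8), (row=4, col=7), (row=5, col=8), (row=6, col=9), (row=7, col=8), (row=8, col=7), (row=9, col=6), (row=11, col=0), (row=11, col=2), (row=11, col=4)  <- goal reached here
One shortest path (8 moves): (row=5, col=2) -> (row=5, col=1) -> (row=5, col=0) -> (row=6, col=0) -> (row=7, col=0) -> (row=8, col=0) -> (row=9, col=0) -> (row=10, col=0) -> (row=11, col=0)

Answer: Shortest path length: 8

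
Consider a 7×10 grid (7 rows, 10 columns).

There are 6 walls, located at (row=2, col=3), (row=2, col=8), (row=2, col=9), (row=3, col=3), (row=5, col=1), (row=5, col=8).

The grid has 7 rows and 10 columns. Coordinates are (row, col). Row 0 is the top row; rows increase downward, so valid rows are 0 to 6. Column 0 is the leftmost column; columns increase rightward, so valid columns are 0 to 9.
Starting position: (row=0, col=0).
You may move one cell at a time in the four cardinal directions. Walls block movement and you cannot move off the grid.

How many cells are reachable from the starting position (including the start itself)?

BFS flood-fill from (row=0, col=0):
  Distance 0: (row=0, col=0)
  Distance 1: (row=0, col=1), (row=1, col=0)
  Distance 2: (row=0, col=2), (row=1, col=1), (row=2, col=0)
  Distance 3: (row=0, col=3), (row=1, col=2), (row=2, col=1), (row=3, col=0)
  Distance 4: (row=0, col=4), (row=1, col=3), (row=2, col=2), (row=3, col=1), (row=4, col=0)
  Distance 5: (row=0, col=5), (row=1, col=4), (row=3, col=2), (row=4, col=1), (row=5, col=0)
  Distance 6: (row=0, col=6), (row=1, col=5), (row=2, col=4), (row=4, col=2), (row=6, col=0)
  Distance 7: (row=0, col=7), (row=1, col=6), (row=2, col=5), (row=3, col=4), (row=4, col=3), (row=5, col=2), (row=6, col=1)
  Distance 8: (row=0, col=8), (row=1, col=7), (row=2, col=6), (row=3, col=5), (row=4, col=4), (row=5, col=3), (row=6, col=2)
  Distance 9: (row=0, col=9), (row=1, col=8), (row=2, col=7), (row=3, col=6), (row=4, col=5), (row=5, col=4), (row=6, col=3)
  Distance 10: (row=1, col=9), (row=3, col=7), (row=4, col=6), (row=5, col=5), (row=6, col=4)
  Distance 11: (row=3, col=8), (row=4, col=7), (row=5, col=6), (row=6, col=5)
  Distance 12: (row=3, col=9), (row=4, col=8), (row=5, col=7), (row=6, col=6)
  Distance 13: (row=4, col=9), (row=6, col=7)
  Distance 14: (row=5, col=9), (row=6, col=8)
  Distance 15: (row=6, col=9)
Total reachable: 64 (grid has 64 open cells total)

Answer: Reachable cells: 64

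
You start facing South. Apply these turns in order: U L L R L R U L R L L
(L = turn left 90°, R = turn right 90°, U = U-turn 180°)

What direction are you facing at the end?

Answer: Final heading: West

Derivation:
Start: South
  U (U-turn (180°)) -> North
  L (left (90° counter-clockwise)) -> West
  L (left (90° counter-clockwise)) -> South
  R (right (90° clockwise)) -> West
  L (left (90° counter-clockwise)) -> South
  R (right (90° clockwise)) -> West
  U (U-turn (180°)) -> East
  L (left (90° counter-clockwise)) -> North
  R (right (90° clockwise)) -> East
  L (left (90° counter-clockwise)) -> North
  L (left (90° counter-clockwise)) -> West
Final: West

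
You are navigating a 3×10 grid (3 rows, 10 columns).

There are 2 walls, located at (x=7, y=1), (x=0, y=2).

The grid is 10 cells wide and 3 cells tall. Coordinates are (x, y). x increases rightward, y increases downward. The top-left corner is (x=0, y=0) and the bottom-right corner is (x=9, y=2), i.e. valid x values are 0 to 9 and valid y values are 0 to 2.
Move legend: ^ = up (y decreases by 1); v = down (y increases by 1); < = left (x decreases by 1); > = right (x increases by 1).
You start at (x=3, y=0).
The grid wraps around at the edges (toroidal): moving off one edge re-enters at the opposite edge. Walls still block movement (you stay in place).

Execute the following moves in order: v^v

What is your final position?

Answer: Final position: (x=3, y=1)

Derivation:
Start: (x=3, y=0)
  v (down): (x=3, y=0) -> (x=3, y=1)
  ^ (up): (x=3, y=1) -> (x=3, y=0)
  v (down): (x=3, y=0) -> (x=3, y=1)
Final: (x=3, y=1)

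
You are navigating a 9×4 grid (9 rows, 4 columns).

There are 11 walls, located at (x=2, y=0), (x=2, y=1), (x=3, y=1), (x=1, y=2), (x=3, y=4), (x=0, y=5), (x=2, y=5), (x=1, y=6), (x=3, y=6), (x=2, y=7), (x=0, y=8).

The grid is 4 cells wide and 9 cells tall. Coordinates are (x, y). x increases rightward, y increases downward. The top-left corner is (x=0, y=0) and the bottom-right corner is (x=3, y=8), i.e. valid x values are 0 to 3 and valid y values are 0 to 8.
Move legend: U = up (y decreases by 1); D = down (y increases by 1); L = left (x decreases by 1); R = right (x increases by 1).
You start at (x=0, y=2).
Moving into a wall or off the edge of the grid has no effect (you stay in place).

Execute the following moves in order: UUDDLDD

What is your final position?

Start: (x=0, y=2)
  U (up): (x=0, y=2) -> (x=0, y=1)
  U (up): (x=0, y=1) -> (x=0, y=0)
  D (down): (x=0, y=0) -> (x=0, y=1)
  D (down): (x=0, y=1) -> (x=0, y=2)
  L (left): blocked, stay at (x=0, y=2)
  D (down): (x=0, y=2) -> (x=0, y=3)
  D (down): (x=0, y=3) -> (x=0, y=4)
Final: (x=0, y=4)

Answer: Final position: (x=0, y=4)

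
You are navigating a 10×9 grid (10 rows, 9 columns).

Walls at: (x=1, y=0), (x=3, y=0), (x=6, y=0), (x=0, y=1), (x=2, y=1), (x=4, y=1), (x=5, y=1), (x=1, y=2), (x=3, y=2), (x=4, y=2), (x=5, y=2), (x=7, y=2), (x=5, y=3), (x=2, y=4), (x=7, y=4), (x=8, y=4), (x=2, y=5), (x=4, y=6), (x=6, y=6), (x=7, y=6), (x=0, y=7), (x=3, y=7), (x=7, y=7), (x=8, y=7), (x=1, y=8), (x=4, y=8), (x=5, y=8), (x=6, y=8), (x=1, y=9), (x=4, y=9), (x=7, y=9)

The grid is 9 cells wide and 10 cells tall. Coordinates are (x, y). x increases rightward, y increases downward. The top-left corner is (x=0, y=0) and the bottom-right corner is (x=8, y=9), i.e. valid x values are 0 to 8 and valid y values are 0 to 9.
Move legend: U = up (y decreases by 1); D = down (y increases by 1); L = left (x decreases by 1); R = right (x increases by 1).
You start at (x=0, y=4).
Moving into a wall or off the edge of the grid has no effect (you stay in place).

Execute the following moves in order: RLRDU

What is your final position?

Start: (x=0, y=4)
  R (right): (x=0, y=4) -> (x=1, y=4)
  L (left): (x=1, y=4) -> (x=0, y=4)
  R (right): (x=0, y=4) -> (x=1, y=4)
  D (down): (x=1, y=4) -> (x=1, y=5)
  U (up): (x=1, y=5) -> (x=1, y=4)
Final: (x=1, y=4)

Answer: Final position: (x=1, y=4)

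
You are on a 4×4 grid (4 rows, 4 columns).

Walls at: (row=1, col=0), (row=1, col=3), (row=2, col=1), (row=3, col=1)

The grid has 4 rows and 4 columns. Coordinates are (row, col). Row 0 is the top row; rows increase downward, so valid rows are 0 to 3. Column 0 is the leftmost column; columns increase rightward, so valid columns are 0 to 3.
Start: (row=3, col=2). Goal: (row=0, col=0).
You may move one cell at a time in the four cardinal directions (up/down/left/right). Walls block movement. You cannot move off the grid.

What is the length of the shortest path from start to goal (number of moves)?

Answer: Shortest path length: 5

Derivation:
BFS from (row=3, col=2) until reaching (row=0, col=0):
  Distance 0: (row=3, col=2)
  Distance 1: (row=2, col=2), (row=3, col=3)
  Distance 2: (row=1, col=2), (row=2, col=3)
  Distance 3: (row=0, col=2), (row=1, col=1)
  Distance 4: (row=0, col=1), (row=0, col=3)
  Distance 5: (row=0, col=0)  <- goal reached here
One shortest path (5 moves): (row=3, col=2) -> (row=2, col=2) -> (row=1, col=2) -> (row=1, col=1) -> (row=0, col=1) -> (row=0, col=0)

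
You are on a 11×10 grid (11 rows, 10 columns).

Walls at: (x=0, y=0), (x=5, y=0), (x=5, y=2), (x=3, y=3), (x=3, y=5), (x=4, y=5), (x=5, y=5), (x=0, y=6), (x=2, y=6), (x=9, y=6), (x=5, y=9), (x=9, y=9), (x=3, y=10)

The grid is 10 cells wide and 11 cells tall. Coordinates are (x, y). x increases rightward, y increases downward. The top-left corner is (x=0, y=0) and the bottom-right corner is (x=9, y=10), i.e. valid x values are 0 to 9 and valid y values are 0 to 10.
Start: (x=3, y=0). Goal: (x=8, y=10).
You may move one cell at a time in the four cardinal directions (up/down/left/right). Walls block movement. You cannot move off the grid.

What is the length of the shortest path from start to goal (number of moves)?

Answer: Shortest path length: 15

Derivation:
BFS from (x=3, y=0) until reaching (x=8, y=10):
  Distance 0: (x=3, y=0)
  Distance 1: (x=2, y=0), (x=4, y=0), (x=3, y=1)
  Distance 2: (x=1, y=0), (x=2, y=1), (x=4, y=1), (x=3, y=2)
  Distance 3: (x=1, y=1), (x=5, y=1), (x=2, y=2), (x=4, y=2)
  Distance 4: (x=0, y=1), (x=6, y=1), (x=1, y=2), (x=2, y=3), (x=4, y=3)
  Distance 5: (x=6, y=0), (x=7, y=1), (x=0, y=2), (x=6, y=2), (x=1, y=3), (x=5, y=3), (x=2, y=4), (x=4, y=4)
  Distance 6: (x=7, y=0), (x=8, y=1), (x=7, y=2), (x=0, y=3), (x=6, y=3), (x=1, y=4), (x=3, y=4), (x=5, y=4), (x=2, y=5)
  Distance 7: (x=8, y=0), (x=9, y=1), (x=8, y=2), (x=7, y=3), (x=0, y=4), (x=6, y=4), (x=1, y=5)
  Distance 8: (x=9, y=0), (x=9, y=2), (x=8, y=3), (x=7, y=4), (x=0, y=5), (x=6, y=5), (x=1, y=6)
  Distance 9: (x=9, y=3), (x=8, y=4), (x=7, y=5), (x=6, y=6), (x=1, y=7)
  Distance 10: (x=9, y=4), (x=8, y=5), (x=5, y=6), (x=7, y=6), (x=0, y=7), (x=2, y=7), (x=6, y=7), (x=1, y=8)
  Distance 11: (x=9, y=5), (x=4, y=6), (x=8, y=6), (x=3, y=7), (x=5, y=7), (x=7, y=7), (x=0, y=8), (x=2, y=8), (x=6, y=8), (x=1, y=9)
  Distance 12: (x=3, y=6), (x=4, y=7), (x=8, y=7), (x=3, y=8), (x=5, y=8), (x=7, y=8), (x=0, y=9), (x=2, y=9), (x=6, y=9), (x=1, y=10)
  Distance 13: (x=9, y=7), (x=4, y=8), (x=8, y=8), (x=3, y=9), (x=7, y=9), (x=0, y=10), (x=2, y=10), (x=6, y=10)
  Distance 14: (x=9, y=8), (x=4, y=9), (x=8, y=9), (x=5, y=10), (x=7, y=10)
  Distance 15: (x=4, y=10), (x=8, y=10)  <- goal reached here
One shortest path (15 moves): (x=3, y=0) -> (x=4, y=0) -> (x=4, y=1) -> (x=5, y=1) -> (x=6, y=1) -> (x=7, y=1) -> (x=8, y=1) -> (x=8, y=2) -> (x=8, y=3) -> (x=8, y=4) -> (x=8, y=5) -> (x=8, y=6) -> (x=8, y=7) -> (x=8, y=8) -> (x=8, y=9) -> (x=8, y=10)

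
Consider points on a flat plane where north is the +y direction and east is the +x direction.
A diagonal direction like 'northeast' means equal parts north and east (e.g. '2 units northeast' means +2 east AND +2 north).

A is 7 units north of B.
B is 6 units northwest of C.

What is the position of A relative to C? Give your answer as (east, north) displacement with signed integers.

Place C at the origin (east=0, north=0).
  B is 6 units northwest of C: delta (east=-6, north=+6); B at (east=-6, north=6).
  A is 7 units north of B: delta (east=+0, north=+7); A at (east=-6, north=13).
Therefore A relative to C: (east=-6, north=13).

Answer: A is at (east=-6, north=13) relative to C.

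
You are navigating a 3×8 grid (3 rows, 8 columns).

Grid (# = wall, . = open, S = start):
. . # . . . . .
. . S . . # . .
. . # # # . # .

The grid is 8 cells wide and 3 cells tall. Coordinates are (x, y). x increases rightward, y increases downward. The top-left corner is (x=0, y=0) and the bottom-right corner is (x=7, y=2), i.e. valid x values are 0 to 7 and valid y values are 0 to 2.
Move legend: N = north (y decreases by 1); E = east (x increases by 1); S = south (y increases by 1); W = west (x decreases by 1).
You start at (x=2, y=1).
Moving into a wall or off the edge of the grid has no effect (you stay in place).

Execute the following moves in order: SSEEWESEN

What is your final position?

Answer: Final position: (x=4, y=0)

Derivation:
Start: (x=2, y=1)
  S (south): blocked, stay at (x=2, y=1)
  S (south): blocked, stay at (x=2, y=1)
  E (east): (x=2, y=1) -> (x=3, y=1)
  E (east): (x=3, y=1) -> (x=4, y=1)
  W (west): (x=4, y=1) -> (x=3, y=1)
  E (east): (x=3, y=1) -> (x=4, y=1)
  S (south): blocked, stay at (x=4, y=1)
  E (east): blocked, stay at (x=4, y=1)
  N (north): (x=4, y=1) -> (x=4, y=0)
Final: (x=4, y=0)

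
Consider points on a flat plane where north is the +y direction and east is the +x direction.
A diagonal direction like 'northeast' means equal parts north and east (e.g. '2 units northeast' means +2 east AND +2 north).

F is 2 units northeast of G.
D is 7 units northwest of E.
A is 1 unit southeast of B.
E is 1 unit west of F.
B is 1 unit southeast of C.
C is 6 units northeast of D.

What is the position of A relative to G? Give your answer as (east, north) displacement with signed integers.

Answer: A is at (east=2, north=13) relative to G.

Derivation:
Place G at the origin (east=0, north=0).
  F is 2 units northeast of G: delta (east=+2, north=+2); F at (east=2, north=2).
  E is 1 unit west of F: delta (east=-1, north=+0); E at (east=1, north=2).
  D is 7 units northwest of E: delta (east=-7, north=+7); D at (east=-6, north=9).
  C is 6 units northeast of D: delta (east=+6, north=+6); C at (east=0, north=15).
  B is 1 unit southeast of C: delta (east=+1, north=-1); B at (east=1, north=14).
  A is 1 unit southeast of B: delta (east=+1, north=-1); A at (east=2, north=13).
Therefore A relative to G: (east=2, north=13).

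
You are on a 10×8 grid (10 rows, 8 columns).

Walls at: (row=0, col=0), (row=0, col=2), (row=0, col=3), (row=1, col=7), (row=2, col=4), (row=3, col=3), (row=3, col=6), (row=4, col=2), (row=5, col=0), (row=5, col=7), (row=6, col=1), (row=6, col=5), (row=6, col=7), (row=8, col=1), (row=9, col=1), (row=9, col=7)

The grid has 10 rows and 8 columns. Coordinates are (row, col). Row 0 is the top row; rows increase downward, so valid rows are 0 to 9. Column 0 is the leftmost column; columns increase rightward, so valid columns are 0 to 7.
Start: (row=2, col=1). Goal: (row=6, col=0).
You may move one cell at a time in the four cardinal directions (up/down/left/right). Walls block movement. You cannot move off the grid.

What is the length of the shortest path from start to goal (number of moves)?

Answer: Shortest path length: 9

Derivation:
BFS from (row=2, col=1) until reaching (row=6, col=0):
  Distance 0: (row=2, col=1)
  Distance 1: (row=1, col=1), (row=2, col=0), (row=2, col=2), (row=3, col=1)
  Distance 2: (row=0, col=1), (row=1, col=0), (row=1, col=2), (row=2, col=3), (row=3, col=0), (row=3, col=2), (row=4, col=1)
  Distance 3: (row=1, col=3), (row=4, col=0), (row=5, col=1)
  Distance 4: (row=1, col=4), (row=5, col=2)
  Distance 5: (row=0, col=4), (row=1, col=5), (row=5, col=3), (row=6, col=2)
  Distance 6: (row=0, col=5), (row=1, col=6), (row=2, col=5), (row=4, col=3), (row=5, col=4), (row=6, col=3), (row=7, col=2)
  Distance 7: (row=0, col=6), (row=2, col=6), (row=3, col=5), (row=4, col=4), (row=5, col=5), (row=6, col=4), (row=7, col=1), (row=7, col=3), (row=8, col=2)
  Distance 8: (row=0, col=7), (row=2, col=7), (row=3, col=4), (row=4, col=5), (row=5, col=6), (row=7, col=0), (row=7, col=4), (row=8, col=3), (row=9, col=2)
  Distance 9: (row=3, col=7), (row=4, col=6), (row=6, col=0), (row=6, col=6), (row=7, col=5), (row=8, col=0), (row=8, col=4), (row=9, col=3)  <- goal reached here
One shortest path (9 moves): (row=2, col=1) -> (row=3, col=1) -> (row=4, col=1) -> (row=5, col=1) -> (row=5, col=2) -> (row=6, col=2) -> (row=7, col=2) -> (row=7, col=1) -> (row=7, col=0) -> (row=6, col=0)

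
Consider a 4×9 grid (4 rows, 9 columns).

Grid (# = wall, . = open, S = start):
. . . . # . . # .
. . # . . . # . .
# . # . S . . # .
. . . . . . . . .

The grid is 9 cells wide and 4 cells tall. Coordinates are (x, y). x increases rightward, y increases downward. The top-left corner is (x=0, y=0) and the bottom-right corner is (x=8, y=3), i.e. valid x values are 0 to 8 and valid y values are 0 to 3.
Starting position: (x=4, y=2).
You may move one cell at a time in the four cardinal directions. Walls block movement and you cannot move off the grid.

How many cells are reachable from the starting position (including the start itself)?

Answer: Reachable cells: 29

Derivation:
BFS flood-fill from (x=4, y=2):
  Distance 0: (x=4, y=2)
  Distance 1: (x=4, y=1), (x=3, y=2), (x=5, y=2), (x=4, y=3)
  Distance 2: (x=3, y=1), (x=5, y=1), (x=6, y=2), (x=3, y=3), (x=5, y=3)
  Distance 3: (x=3, y=0), (x=5, y=0), (x=2, y=3), (x=6, y=3)
  Distance 4: (x=2, y=0), (x=6, y=0), (x=1, y=3), (x=7, y=3)
  Distance 5: (x=1, y=0), (x=1, y=2), (x=0, y=3), (x=8, y=3)
  Distance 6: (x=0, y=0), (x=1, y=1), (x=8, y=2)
  Distance 7: (x=0, y=1), (x=8, y=1)
  Distance 8: (x=8, y=0), (x=7, y=1)
Total reachable: 29 (grid has 29 open cells total)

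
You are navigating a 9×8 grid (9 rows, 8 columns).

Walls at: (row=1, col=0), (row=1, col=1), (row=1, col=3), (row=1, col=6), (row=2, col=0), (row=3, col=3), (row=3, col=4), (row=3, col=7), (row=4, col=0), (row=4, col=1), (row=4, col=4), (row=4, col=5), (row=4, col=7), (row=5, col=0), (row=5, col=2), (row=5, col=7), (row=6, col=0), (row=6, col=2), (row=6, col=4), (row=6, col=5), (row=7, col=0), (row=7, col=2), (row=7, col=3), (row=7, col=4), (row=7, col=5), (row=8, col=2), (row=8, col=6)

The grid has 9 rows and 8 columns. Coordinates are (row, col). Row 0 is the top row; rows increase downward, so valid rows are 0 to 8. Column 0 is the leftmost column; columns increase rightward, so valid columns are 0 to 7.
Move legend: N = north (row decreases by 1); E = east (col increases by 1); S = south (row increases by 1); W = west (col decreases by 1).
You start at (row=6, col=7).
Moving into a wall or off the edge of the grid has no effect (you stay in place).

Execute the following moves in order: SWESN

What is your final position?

Answer: Final position: (row=7, col=7)

Derivation:
Start: (row=6, col=7)
  S (south): (row=6, col=7) -> (row=7, col=7)
  W (west): (row=7, col=7) -> (row=7, col=6)
  E (east): (row=7, col=6) -> (row=7, col=7)
  S (south): (row=7, col=7) -> (row=8, col=7)
  N (north): (row=8, col=7) -> (row=7, col=7)
Final: (row=7, col=7)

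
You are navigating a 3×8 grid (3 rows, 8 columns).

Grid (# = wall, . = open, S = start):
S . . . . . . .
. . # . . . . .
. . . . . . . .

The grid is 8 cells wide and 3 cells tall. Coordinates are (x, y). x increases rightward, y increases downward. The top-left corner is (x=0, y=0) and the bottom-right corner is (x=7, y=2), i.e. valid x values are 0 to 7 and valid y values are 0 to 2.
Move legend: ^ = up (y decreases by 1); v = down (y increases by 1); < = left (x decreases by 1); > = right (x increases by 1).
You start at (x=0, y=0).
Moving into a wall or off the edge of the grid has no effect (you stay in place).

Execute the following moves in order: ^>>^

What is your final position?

Start: (x=0, y=0)
  ^ (up): blocked, stay at (x=0, y=0)
  > (right): (x=0, y=0) -> (x=1, y=0)
  > (right): (x=1, y=0) -> (x=2, y=0)
  ^ (up): blocked, stay at (x=2, y=0)
Final: (x=2, y=0)

Answer: Final position: (x=2, y=0)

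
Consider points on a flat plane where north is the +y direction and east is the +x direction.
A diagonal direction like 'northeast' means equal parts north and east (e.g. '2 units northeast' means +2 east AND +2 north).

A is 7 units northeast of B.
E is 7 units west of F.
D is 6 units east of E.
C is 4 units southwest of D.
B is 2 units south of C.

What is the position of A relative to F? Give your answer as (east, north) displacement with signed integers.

Place F at the origin (east=0, north=0).
  E is 7 units west of F: delta (east=-7, north=+0); E at (east=-7, north=0).
  D is 6 units east of E: delta (east=+6, north=+0); D at (east=-1, north=0).
  C is 4 units southwest of D: delta (east=-4, north=-4); C at (east=-5, north=-4).
  B is 2 units south of C: delta (east=+0, north=-2); B at (east=-5, north=-6).
  A is 7 units northeast of B: delta (east=+7, north=+7); A at (east=2, north=1).
Therefore A relative to F: (east=2, north=1).

Answer: A is at (east=2, north=1) relative to F.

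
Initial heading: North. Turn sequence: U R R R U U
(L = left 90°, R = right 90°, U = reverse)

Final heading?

Start: North
  U (U-turn (180°)) -> South
  R (right (90° clockwise)) -> West
  R (right (90° clockwise)) -> North
  R (right (90° clockwise)) -> East
  U (U-turn (180°)) -> West
  U (U-turn (180°)) -> East
Final: East

Answer: Final heading: East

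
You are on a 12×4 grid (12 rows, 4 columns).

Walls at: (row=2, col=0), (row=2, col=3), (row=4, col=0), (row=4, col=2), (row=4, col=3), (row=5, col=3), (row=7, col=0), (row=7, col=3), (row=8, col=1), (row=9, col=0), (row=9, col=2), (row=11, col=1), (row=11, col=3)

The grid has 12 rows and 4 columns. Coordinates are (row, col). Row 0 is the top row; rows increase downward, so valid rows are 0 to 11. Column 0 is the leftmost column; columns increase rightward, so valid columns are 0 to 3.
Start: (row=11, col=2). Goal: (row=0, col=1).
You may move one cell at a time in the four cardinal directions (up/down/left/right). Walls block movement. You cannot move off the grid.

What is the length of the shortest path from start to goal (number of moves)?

BFS from (row=11, col=2) until reaching (row=0, col=1):
  Distance 0: (row=11, col=2)
  Distance 1: (row=10, col=2)
  Distance 2: (row=10, col=1), (row=10, col=3)
  Distance 3: (row=9, col=1), (row=9, col=3), (row=10, col=0)
  Distance 4: (row=8, col=3), (row=11, col=0)
  Distance 5: (row=8, col=2)
  Distance 6: (row=7, col=2)
  Distance 7: (row=6, col=2), (row=7, col=1)
  Distance 8: (row=5, col=2), (row=6, col=1), (row=6, col=3)
  Distance 9: (row=5, col=1), (row=6, col=0)
  Distance 10: (row=4, col=1), (row=5, col=0)
  Distance 11: (row=3, col=1)
  Distance 12: (row=2, col=1), (row=3, col=0), (row=3, col=2)
  Distance 13: (row=1, col=1), (row=2, col=2), (row=3, col=3)
  Distance 14: (row=0, col=1), (row=1, col=0), (row=1, col=2)  <- goal reached here
One shortest path (14 moves): (row=11, col=2) -> (row=10, col=2) -> (row=10, col=3) -> (row=9, col=3) -> (row=8, col=3) -> (row=8, col=2) -> (row=7, col=2) -> (row=7, col=1) -> (row=6, col=1) -> (row=5, col=1) -> (row=4, col=1) -> (row=3, col=1) -> (row=2, col=1) -> (row=1, col=1) -> (row=0, col=1)

Answer: Shortest path length: 14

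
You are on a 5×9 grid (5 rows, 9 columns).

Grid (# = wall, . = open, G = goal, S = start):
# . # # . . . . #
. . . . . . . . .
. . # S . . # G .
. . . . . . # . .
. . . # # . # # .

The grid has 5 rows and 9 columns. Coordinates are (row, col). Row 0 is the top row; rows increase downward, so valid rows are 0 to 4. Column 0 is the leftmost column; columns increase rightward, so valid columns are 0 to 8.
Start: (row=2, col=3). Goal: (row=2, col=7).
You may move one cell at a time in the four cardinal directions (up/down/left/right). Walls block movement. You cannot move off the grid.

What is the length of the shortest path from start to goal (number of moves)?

BFS from (row=2, col=3) until reaching (row=2, col=7):
  Distance 0: (row=2, col=3)
  Distance 1: (row=1, col=3), (row=2, col=4), (row=3, col=3)
  Distance 2: (row=1, col=2), (row=1, col=4), (row=2, col=5), (row=3, col=2), (row=3, col=4)
  Distance 3: (row=0, col=4), (row=1, col=1), (row=1, col=5), (row=3, col=1), (row=3, col=5), (row=4, col=2)
  Distance 4: (row=0, col=1), (row=0, col=5), (row=1, col=0), (row=1, col=6), (row=2, col=1), (row=3, col=0), (row=4, col=1), (row=4, col=5)
  Distance 5: (row=0, col=6), (row=1, col=7), (row=2, col=0), (row=4, col=0)
  Distance 6: (row=0, col=7), (row=1, col=8), (row=2, col=7)  <- goal reached here
One shortest path (6 moves): (row=2, col=3) -> (row=2, col=4) -> (row=2, col=5) -> (row=1, col=5) -> (row=1, col=6) -> (row=1, col=7) -> (row=2, col=7)

Answer: Shortest path length: 6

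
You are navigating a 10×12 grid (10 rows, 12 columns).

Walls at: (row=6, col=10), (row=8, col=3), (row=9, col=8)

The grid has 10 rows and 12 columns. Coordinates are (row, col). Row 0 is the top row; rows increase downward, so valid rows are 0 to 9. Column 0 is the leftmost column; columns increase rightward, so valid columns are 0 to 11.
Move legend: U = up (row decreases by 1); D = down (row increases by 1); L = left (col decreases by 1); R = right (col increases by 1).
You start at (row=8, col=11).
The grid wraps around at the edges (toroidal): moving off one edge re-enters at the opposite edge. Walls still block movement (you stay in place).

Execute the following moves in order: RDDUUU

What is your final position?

Answer: Final position: (row=7, col=0)

Derivation:
Start: (row=8, col=11)
  R (right): (row=8, col=11) -> (row=8, col=0)
  D (down): (row=8, col=0) -> (row=9, col=0)
  D (down): (row=9, col=0) -> (row=0, col=0)
  U (up): (row=0, col=0) -> (row=9, col=0)
  U (up): (row=9, col=0) -> (row=8, col=0)
  U (up): (row=8, col=0) -> (row=7, col=0)
Final: (row=7, col=0)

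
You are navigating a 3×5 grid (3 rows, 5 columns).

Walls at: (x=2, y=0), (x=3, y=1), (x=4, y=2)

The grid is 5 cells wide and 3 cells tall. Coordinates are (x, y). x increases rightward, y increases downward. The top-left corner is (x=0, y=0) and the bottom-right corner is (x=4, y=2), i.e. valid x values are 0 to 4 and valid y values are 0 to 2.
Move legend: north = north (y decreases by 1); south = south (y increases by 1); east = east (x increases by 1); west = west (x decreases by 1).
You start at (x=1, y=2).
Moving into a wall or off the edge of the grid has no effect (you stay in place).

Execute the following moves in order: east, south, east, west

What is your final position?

Answer: Final position: (x=2, y=2)

Derivation:
Start: (x=1, y=2)
  east (east): (x=1, y=2) -> (x=2, y=2)
  south (south): blocked, stay at (x=2, y=2)
  east (east): (x=2, y=2) -> (x=3, y=2)
  west (west): (x=3, y=2) -> (x=2, y=2)
Final: (x=2, y=2)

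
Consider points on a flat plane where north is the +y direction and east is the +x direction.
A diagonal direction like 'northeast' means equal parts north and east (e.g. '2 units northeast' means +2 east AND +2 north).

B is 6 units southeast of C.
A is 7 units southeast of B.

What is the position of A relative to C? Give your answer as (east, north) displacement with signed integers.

Place C at the origin (east=0, north=0).
  B is 6 units southeast of C: delta (east=+6, north=-6); B at (east=6, north=-6).
  A is 7 units southeast of B: delta (east=+7, north=-7); A at (east=13, north=-13).
Therefore A relative to C: (east=13, north=-13).

Answer: A is at (east=13, north=-13) relative to C.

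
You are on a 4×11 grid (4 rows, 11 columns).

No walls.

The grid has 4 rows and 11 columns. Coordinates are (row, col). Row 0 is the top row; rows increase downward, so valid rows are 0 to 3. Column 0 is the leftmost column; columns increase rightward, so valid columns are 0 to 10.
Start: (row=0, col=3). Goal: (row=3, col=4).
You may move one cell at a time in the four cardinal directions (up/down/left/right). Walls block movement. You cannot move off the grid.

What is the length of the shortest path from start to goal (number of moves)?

Answer: Shortest path length: 4

Derivation:
BFS from (row=0, col=3) until reaching (row=3, col=4):
  Distance 0: (row=0, col=3)
  Distance 1: (row=0, col=2), (row=0, col=4), (row=1, col=3)
  Distance 2: (row=0, col=1), (row=0, col=5), (row=1, col=2), (row=1, col=4), (row=2, col=3)
  Distance 3: (row=0, col=0), (row=0, col=6), (row=1, col=1), (row=1, col=5), (row=2, col=2), (row=2, col=4), (row=3, col=3)
  Distance 4: (row=0, col=7), (row=1, col=0), (row=1, col=6), (row=2, col=1), (row=2, col=5), (row=3, col=2), (row=3, col=4)  <- goal reached here
One shortest path (4 moves): (row=0, col=3) -> (row=0, col=4) -> (row=1, col=4) -> (row=2, col=4) -> (row=3, col=4)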